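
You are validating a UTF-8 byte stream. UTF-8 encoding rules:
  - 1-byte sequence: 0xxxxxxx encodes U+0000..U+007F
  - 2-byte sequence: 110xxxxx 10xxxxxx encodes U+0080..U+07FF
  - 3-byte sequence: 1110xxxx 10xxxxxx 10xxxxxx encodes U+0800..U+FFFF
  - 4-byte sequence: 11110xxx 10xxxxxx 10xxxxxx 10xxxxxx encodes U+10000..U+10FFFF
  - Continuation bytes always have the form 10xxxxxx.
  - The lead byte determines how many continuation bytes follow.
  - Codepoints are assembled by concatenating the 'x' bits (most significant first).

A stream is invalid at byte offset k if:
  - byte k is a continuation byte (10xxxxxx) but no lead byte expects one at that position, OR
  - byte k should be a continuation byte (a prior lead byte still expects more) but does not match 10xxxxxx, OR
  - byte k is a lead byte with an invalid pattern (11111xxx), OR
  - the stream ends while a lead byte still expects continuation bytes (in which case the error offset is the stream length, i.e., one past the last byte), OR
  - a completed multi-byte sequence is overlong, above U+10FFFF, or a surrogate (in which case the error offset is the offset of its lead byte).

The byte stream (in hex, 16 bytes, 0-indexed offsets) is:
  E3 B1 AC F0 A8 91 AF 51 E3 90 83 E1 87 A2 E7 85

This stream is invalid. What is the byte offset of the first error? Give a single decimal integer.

Answer: 16

Derivation:
Byte[0]=E3: 3-byte lead, need 2 cont bytes. acc=0x3
Byte[1]=B1: continuation. acc=(acc<<6)|0x31=0xF1
Byte[2]=AC: continuation. acc=(acc<<6)|0x2C=0x3C6C
Completed: cp=U+3C6C (starts at byte 0)
Byte[3]=F0: 4-byte lead, need 3 cont bytes. acc=0x0
Byte[4]=A8: continuation. acc=(acc<<6)|0x28=0x28
Byte[5]=91: continuation. acc=(acc<<6)|0x11=0xA11
Byte[6]=AF: continuation. acc=(acc<<6)|0x2F=0x2846F
Completed: cp=U+2846F (starts at byte 3)
Byte[7]=51: 1-byte ASCII. cp=U+0051
Byte[8]=E3: 3-byte lead, need 2 cont bytes. acc=0x3
Byte[9]=90: continuation. acc=(acc<<6)|0x10=0xD0
Byte[10]=83: continuation. acc=(acc<<6)|0x03=0x3403
Completed: cp=U+3403 (starts at byte 8)
Byte[11]=E1: 3-byte lead, need 2 cont bytes. acc=0x1
Byte[12]=87: continuation. acc=(acc<<6)|0x07=0x47
Byte[13]=A2: continuation. acc=(acc<<6)|0x22=0x11E2
Completed: cp=U+11E2 (starts at byte 11)
Byte[14]=E7: 3-byte lead, need 2 cont bytes. acc=0x7
Byte[15]=85: continuation. acc=(acc<<6)|0x05=0x1C5
Byte[16]: stream ended, expected continuation. INVALID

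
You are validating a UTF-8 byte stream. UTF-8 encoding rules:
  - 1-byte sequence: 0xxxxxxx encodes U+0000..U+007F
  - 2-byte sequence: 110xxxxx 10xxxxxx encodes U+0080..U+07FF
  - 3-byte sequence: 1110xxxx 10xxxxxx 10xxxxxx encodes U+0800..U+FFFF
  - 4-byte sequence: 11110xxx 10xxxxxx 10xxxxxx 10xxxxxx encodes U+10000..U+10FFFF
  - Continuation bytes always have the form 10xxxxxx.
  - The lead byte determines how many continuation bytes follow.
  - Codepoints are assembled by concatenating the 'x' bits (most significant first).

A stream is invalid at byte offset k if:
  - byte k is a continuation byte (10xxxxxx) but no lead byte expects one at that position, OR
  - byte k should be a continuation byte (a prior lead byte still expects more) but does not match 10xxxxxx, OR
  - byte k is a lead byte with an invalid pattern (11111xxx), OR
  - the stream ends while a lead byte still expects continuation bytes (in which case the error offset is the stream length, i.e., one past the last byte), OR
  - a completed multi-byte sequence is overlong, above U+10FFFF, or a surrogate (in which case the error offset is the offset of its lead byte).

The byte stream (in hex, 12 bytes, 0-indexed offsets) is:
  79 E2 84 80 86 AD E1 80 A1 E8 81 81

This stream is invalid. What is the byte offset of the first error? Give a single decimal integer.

Answer: 4

Derivation:
Byte[0]=79: 1-byte ASCII. cp=U+0079
Byte[1]=E2: 3-byte lead, need 2 cont bytes. acc=0x2
Byte[2]=84: continuation. acc=(acc<<6)|0x04=0x84
Byte[3]=80: continuation. acc=(acc<<6)|0x00=0x2100
Completed: cp=U+2100 (starts at byte 1)
Byte[4]=86: INVALID lead byte (not 0xxx/110x/1110/11110)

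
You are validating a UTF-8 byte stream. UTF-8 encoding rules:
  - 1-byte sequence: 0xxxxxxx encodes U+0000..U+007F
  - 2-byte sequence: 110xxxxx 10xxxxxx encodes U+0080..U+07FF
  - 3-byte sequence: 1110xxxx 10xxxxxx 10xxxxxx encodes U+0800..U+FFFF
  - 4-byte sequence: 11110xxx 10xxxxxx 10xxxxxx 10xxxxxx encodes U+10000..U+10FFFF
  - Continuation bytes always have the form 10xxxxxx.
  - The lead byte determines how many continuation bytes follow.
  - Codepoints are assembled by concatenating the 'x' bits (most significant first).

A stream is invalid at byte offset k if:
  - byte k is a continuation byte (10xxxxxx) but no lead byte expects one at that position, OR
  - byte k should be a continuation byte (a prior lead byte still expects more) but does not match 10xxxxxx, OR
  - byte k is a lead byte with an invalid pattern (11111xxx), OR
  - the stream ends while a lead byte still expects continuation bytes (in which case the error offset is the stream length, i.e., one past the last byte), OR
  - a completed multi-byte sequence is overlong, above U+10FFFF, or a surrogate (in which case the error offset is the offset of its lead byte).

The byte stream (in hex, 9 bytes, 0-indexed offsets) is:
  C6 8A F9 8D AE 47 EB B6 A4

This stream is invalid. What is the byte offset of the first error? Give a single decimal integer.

Byte[0]=C6: 2-byte lead, need 1 cont bytes. acc=0x6
Byte[1]=8A: continuation. acc=(acc<<6)|0x0A=0x18A
Completed: cp=U+018A (starts at byte 0)
Byte[2]=F9: INVALID lead byte (not 0xxx/110x/1110/11110)

Answer: 2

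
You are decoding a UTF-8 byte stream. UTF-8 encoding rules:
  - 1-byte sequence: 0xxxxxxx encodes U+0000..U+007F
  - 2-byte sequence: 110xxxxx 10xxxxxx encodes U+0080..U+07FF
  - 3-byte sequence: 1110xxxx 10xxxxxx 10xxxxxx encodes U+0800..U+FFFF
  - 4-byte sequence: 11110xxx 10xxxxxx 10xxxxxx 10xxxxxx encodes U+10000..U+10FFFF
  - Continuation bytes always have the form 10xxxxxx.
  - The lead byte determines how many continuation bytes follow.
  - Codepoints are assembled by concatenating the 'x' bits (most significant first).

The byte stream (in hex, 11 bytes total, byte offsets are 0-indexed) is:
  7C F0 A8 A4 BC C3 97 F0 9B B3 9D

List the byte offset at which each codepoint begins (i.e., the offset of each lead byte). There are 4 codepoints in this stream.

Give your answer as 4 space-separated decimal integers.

Answer: 0 1 5 7

Derivation:
Byte[0]=7C: 1-byte ASCII. cp=U+007C
Byte[1]=F0: 4-byte lead, need 3 cont bytes. acc=0x0
Byte[2]=A8: continuation. acc=(acc<<6)|0x28=0x28
Byte[3]=A4: continuation. acc=(acc<<6)|0x24=0xA24
Byte[4]=BC: continuation. acc=(acc<<6)|0x3C=0x2893C
Completed: cp=U+2893C (starts at byte 1)
Byte[5]=C3: 2-byte lead, need 1 cont bytes. acc=0x3
Byte[6]=97: continuation. acc=(acc<<6)|0x17=0xD7
Completed: cp=U+00D7 (starts at byte 5)
Byte[7]=F0: 4-byte lead, need 3 cont bytes. acc=0x0
Byte[8]=9B: continuation. acc=(acc<<6)|0x1B=0x1B
Byte[9]=B3: continuation. acc=(acc<<6)|0x33=0x6F3
Byte[10]=9D: continuation. acc=(acc<<6)|0x1D=0x1BCDD
Completed: cp=U+1BCDD (starts at byte 7)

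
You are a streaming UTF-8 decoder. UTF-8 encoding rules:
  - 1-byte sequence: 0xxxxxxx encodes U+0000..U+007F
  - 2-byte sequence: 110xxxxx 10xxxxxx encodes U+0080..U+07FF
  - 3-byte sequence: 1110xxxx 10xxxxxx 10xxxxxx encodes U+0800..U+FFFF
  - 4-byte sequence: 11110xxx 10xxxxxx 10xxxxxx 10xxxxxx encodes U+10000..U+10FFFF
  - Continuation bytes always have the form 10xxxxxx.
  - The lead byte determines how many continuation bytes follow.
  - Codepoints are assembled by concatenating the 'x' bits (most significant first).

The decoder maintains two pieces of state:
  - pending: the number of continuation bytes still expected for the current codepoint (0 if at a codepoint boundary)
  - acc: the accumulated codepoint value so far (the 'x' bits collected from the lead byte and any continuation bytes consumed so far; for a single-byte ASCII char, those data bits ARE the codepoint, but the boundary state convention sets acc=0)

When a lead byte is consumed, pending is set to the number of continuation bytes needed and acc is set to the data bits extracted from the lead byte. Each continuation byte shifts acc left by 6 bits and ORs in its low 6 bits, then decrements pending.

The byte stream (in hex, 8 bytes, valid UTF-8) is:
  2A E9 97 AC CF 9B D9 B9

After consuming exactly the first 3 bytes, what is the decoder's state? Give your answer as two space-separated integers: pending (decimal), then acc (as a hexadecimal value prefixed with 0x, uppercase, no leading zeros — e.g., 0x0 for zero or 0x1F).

Byte[0]=2A: 1-byte. pending=0, acc=0x0
Byte[1]=E9: 3-byte lead. pending=2, acc=0x9
Byte[2]=97: continuation. acc=(acc<<6)|0x17=0x257, pending=1

Answer: 1 0x257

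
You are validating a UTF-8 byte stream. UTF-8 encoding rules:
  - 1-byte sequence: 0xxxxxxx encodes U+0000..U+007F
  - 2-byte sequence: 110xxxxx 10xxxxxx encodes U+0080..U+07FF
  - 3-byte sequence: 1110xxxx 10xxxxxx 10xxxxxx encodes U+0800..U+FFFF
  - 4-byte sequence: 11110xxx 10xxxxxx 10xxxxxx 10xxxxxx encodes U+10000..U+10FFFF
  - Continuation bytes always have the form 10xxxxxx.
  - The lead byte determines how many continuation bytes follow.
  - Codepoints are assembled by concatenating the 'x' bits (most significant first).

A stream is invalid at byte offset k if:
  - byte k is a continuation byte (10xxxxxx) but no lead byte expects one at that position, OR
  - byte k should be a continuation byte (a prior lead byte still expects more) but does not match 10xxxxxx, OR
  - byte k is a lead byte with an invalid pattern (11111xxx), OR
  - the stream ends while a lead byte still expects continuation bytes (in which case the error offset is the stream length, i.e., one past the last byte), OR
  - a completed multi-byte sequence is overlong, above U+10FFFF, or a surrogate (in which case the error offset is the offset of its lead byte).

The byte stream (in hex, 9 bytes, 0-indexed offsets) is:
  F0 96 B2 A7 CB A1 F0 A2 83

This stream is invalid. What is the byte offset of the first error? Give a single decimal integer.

Answer: 9

Derivation:
Byte[0]=F0: 4-byte lead, need 3 cont bytes. acc=0x0
Byte[1]=96: continuation. acc=(acc<<6)|0x16=0x16
Byte[2]=B2: continuation. acc=(acc<<6)|0x32=0x5B2
Byte[3]=A7: continuation. acc=(acc<<6)|0x27=0x16CA7
Completed: cp=U+16CA7 (starts at byte 0)
Byte[4]=CB: 2-byte lead, need 1 cont bytes. acc=0xB
Byte[5]=A1: continuation. acc=(acc<<6)|0x21=0x2E1
Completed: cp=U+02E1 (starts at byte 4)
Byte[6]=F0: 4-byte lead, need 3 cont bytes. acc=0x0
Byte[7]=A2: continuation. acc=(acc<<6)|0x22=0x22
Byte[8]=83: continuation. acc=(acc<<6)|0x03=0x883
Byte[9]: stream ended, expected continuation. INVALID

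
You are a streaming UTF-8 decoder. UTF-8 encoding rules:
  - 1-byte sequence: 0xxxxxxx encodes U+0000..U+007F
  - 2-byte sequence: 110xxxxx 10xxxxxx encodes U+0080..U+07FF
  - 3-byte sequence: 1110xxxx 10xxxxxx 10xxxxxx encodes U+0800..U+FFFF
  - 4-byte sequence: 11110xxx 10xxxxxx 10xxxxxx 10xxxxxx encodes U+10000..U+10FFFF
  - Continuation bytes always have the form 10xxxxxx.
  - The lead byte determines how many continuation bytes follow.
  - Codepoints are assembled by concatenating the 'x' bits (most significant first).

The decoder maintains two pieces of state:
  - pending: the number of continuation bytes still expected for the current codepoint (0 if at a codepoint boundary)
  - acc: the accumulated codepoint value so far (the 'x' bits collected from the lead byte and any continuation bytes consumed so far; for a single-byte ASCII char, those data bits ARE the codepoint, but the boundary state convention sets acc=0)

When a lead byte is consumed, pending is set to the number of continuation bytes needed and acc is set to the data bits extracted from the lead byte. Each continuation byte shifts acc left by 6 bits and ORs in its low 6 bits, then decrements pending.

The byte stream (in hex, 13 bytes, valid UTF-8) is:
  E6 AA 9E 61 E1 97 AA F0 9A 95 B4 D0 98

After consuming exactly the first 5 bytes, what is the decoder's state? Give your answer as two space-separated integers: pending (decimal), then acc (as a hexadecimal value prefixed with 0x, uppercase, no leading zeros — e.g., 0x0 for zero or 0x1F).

Answer: 2 0x1

Derivation:
Byte[0]=E6: 3-byte lead. pending=2, acc=0x6
Byte[1]=AA: continuation. acc=(acc<<6)|0x2A=0x1AA, pending=1
Byte[2]=9E: continuation. acc=(acc<<6)|0x1E=0x6A9E, pending=0
Byte[3]=61: 1-byte. pending=0, acc=0x0
Byte[4]=E1: 3-byte lead. pending=2, acc=0x1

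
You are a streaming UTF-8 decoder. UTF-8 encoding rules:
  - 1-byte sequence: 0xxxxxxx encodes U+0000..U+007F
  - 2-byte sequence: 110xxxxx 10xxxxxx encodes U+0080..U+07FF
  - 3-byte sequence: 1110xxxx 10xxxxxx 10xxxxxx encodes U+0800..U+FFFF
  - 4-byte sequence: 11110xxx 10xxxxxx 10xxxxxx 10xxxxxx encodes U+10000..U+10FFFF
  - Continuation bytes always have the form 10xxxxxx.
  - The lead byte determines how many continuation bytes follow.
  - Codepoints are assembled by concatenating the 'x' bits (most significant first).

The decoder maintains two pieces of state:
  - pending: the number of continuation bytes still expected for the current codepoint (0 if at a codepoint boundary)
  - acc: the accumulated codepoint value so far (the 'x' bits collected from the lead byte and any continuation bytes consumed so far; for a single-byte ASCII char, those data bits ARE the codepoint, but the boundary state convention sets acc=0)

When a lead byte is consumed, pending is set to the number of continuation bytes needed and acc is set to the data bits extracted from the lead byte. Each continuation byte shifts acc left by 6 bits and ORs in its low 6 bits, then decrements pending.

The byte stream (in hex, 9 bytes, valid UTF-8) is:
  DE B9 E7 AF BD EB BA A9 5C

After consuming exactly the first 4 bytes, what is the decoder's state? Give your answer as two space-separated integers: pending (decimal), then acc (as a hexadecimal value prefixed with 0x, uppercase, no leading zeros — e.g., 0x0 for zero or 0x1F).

Byte[0]=DE: 2-byte lead. pending=1, acc=0x1E
Byte[1]=B9: continuation. acc=(acc<<6)|0x39=0x7B9, pending=0
Byte[2]=E7: 3-byte lead. pending=2, acc=0x7
Byte[3]=AF: continuation. acc=(acc<<6)|0x2F=0x1EF, pending=1

Answer: 1 0x1EF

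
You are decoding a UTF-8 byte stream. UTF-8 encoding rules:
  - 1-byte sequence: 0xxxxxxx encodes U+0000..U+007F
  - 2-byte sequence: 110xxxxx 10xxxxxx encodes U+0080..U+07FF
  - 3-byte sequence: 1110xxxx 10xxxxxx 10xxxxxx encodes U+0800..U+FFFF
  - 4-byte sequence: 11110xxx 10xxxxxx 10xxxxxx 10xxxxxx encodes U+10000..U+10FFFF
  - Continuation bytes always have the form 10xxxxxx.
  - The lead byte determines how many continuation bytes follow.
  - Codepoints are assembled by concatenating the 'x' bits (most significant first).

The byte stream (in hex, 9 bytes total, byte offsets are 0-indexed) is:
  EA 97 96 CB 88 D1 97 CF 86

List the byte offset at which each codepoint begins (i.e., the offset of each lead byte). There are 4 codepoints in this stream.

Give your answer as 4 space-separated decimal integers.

Answer: 0 3 5 7

Derivation:
Byte[0]=EA: 3-byte lead, need 2 cont bytes. acc=0xA
Byte[1]=97: continuation. acc=(acc<<6)|0x17=0x297
Byte[2]=96: continuation. acc=(acc<<6)|0x16=0xA5D6
Completed: cp=U+A5D6 (starts at byte 0)
Byte[3]=CB: 2-byte lead, need 1 cont bytes. acc=0xB
Byte[4]=88: continuation. acc=(acc<<6)|0x08=0x2C8
Completed: cp=U+02C8 (starts at byte 3)
Byte[5]=D1: 2-byte lead, need 1 cont bytes. acc=0x11
Byte[6]=97: continuation. acc=(acc<<6)|0x17=0x457
Completed: cp=U+0457 (starts at byte 5)
Byte[7]=CF: 2-byte lead, need 1 cont bytes. acc=0xF
Byte[8]=86: continuation. acc=(acc<<6)|0x06=0x3C6
Completed: cp=U+03C6 (starts at byte 7)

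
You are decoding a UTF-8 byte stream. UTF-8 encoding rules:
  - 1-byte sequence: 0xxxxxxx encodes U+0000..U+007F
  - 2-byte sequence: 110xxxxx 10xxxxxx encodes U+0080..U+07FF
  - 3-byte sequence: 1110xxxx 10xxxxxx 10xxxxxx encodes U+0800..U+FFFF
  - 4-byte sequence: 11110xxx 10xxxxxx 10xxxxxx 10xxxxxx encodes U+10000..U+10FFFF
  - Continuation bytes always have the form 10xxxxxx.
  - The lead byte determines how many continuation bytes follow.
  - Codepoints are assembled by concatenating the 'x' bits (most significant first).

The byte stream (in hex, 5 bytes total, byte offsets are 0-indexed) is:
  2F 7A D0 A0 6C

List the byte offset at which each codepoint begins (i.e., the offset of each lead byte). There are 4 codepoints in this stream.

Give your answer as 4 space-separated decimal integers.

Byte[0]=2F: 1-byte ASCII. cp=U+002F
Byte[1]=7A: 1-byte ASCII. cp=U+007A
Byte[2]=D0: 2-byte lead, need 1 cont bytes. acc=0x10
Byte[3]=A0: continuation. acc=(acc<<6)|0x20=0x420
Completed: cp=U+0420 (starts at byte 2)
Byte[4]=6C: 1-byte ASCII. cp=U+006C

Answer: 0 1 2 4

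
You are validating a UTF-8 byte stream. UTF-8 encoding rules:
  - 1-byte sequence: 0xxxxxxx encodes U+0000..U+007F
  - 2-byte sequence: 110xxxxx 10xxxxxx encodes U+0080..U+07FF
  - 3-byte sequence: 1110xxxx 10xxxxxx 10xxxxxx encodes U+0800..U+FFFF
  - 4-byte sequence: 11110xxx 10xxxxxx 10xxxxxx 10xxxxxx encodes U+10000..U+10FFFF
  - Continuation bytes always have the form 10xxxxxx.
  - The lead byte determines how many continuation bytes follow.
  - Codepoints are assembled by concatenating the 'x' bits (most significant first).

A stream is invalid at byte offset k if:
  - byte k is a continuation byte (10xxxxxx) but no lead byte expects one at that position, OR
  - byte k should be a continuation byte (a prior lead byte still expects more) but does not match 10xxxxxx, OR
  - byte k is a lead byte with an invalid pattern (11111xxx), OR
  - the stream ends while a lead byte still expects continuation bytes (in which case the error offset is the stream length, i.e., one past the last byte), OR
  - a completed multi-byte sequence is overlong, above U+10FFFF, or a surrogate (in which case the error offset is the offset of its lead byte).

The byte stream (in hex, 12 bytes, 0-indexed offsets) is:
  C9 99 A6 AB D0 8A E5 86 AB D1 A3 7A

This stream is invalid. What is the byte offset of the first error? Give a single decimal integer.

Answer: 2

Derivation:
Byte[0]=C9: 2-byte lead, need 1 cont bytes. acc=0x9
Byte[1]=99: continuation. acc=(acc<<6)|0x19=0x259
Completed: cp=U+0259 (starts at byte 0)
Byte[2]=A6: INVALID lead byte (not 0xxx/110x/1110/11110)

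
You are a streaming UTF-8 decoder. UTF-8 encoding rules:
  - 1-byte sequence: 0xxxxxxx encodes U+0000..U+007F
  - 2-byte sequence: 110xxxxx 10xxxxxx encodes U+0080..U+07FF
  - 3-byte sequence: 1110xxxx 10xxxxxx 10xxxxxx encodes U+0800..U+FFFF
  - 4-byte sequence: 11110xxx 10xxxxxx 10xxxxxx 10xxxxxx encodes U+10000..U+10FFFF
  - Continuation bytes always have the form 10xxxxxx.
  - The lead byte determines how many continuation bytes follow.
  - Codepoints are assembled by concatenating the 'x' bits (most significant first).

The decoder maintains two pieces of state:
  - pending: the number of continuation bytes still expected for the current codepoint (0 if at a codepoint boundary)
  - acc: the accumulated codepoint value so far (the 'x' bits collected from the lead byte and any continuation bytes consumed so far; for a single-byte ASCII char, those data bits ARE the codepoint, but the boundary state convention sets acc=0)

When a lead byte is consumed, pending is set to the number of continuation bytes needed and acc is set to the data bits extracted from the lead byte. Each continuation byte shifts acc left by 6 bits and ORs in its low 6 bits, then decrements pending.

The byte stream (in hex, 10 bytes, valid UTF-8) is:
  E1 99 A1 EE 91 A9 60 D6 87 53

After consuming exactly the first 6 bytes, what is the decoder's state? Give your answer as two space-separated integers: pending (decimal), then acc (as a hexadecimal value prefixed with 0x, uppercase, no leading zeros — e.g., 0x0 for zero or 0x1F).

Byte[0]=E1: 3-byte lead. pending=2, acc=0x1
Byte[1]=99: continuation. acc=(acc<<6)|0x19=0x59, pending=1
Byte[2]=A1: continuation. acc=(acc<<6)|0x21=0x1661, pending=0
Byte[3]=EE: 3-byte lead. pending=2, acc=0xE
Byte[4]=91: continuation. acc=(acc<<6)|0x11=0x391, pending=1
Byte[5]=A9: continuation. acc=(acc<<6)|0x29=0xE469, pending=0

Answer: 0 0xE469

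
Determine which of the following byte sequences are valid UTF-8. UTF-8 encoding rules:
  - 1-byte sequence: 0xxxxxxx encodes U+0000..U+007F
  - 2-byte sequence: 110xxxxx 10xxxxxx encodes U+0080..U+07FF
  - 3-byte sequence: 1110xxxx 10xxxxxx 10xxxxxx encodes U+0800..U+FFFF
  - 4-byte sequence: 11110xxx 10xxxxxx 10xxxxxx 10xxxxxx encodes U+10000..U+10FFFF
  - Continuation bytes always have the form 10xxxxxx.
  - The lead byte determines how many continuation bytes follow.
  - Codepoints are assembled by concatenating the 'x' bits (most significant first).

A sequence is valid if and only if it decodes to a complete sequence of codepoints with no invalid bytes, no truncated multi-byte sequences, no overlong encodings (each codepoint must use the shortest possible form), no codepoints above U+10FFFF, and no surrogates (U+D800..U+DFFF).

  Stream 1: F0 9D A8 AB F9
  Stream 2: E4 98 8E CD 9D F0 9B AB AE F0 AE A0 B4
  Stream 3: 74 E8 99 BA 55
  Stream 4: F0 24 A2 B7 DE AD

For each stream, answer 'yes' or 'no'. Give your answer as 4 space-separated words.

Answer: no yes yes no

Derivation:
Stream 1: error at byte offset 4. INVALID
Stream 2: decodes cleanly. VALID
Stream 3: decodes cleanly. VALID
Stream 4: error at byte offset 1. INVALID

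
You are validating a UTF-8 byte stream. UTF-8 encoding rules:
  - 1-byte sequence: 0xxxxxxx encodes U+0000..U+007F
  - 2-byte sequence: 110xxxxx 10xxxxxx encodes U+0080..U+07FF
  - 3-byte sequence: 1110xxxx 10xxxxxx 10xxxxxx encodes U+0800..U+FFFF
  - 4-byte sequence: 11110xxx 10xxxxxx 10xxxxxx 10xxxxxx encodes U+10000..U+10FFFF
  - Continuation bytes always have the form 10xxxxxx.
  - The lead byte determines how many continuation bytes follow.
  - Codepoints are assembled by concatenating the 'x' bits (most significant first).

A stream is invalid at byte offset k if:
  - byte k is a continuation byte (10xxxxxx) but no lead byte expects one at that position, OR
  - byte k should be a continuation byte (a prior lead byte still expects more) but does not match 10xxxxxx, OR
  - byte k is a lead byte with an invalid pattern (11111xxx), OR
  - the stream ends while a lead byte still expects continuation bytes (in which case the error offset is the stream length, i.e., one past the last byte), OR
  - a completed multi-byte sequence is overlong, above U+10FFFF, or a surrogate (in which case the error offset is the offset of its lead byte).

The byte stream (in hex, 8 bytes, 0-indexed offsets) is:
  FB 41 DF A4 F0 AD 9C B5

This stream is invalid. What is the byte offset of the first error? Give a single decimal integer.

Byte[0]=FB: INVALID lead byte (not 0xxx/110x/1110/11110)

Answer: 0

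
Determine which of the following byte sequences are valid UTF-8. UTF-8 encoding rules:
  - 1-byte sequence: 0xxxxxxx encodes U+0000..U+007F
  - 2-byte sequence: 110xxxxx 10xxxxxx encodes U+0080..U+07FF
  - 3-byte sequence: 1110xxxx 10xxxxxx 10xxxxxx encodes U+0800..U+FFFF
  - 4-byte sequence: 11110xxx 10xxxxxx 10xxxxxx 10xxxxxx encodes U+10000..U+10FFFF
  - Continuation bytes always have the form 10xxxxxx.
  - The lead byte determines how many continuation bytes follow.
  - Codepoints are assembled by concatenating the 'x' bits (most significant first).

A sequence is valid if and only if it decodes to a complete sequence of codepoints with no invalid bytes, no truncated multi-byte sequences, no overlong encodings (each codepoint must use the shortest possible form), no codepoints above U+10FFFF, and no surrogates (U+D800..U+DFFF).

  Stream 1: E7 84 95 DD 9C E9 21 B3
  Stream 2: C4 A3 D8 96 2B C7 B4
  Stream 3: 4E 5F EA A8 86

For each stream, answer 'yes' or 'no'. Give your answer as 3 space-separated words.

Answer: no yes yes

Derivation:
Stream 1: error at byte offset 6. INVALID
Stream 2: decodes cleanly. VALID
Stream 3: decodes cleanly. VALID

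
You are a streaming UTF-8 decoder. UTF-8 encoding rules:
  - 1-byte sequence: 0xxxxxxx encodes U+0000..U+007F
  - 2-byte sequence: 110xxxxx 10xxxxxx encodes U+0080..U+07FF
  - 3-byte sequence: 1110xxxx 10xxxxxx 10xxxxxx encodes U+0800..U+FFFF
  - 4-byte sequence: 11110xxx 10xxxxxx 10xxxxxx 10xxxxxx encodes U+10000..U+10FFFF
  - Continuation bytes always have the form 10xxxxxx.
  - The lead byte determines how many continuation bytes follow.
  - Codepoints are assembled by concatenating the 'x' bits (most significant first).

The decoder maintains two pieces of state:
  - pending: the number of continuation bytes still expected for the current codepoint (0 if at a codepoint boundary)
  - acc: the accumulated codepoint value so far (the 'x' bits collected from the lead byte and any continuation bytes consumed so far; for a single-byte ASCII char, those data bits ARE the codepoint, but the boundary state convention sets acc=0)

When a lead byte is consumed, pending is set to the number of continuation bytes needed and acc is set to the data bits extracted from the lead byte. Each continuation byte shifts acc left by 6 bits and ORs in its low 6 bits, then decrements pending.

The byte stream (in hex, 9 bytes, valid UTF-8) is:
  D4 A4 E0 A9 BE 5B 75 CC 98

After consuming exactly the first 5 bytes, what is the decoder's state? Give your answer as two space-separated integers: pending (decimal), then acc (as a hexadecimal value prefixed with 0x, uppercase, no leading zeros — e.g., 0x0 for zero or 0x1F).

Answer: 0 0xA7E

Derivation:
Byte[0]=D4: 2-byte lead. pending=1, acc=0x14
Byte[1]=A4: continuation. acc=(acc<<6)|0x24=0x524, pending=0
Byte[2]=E0: 3-byte lead. pending=2, acc=0x0
Byte[3]=A9: continuation. acc=(acc<<6)|0x29=0x29, pending=1
Byte[4]=BE: continuation. acc=(acc<<6)|0x3E=0xA7E, pending=0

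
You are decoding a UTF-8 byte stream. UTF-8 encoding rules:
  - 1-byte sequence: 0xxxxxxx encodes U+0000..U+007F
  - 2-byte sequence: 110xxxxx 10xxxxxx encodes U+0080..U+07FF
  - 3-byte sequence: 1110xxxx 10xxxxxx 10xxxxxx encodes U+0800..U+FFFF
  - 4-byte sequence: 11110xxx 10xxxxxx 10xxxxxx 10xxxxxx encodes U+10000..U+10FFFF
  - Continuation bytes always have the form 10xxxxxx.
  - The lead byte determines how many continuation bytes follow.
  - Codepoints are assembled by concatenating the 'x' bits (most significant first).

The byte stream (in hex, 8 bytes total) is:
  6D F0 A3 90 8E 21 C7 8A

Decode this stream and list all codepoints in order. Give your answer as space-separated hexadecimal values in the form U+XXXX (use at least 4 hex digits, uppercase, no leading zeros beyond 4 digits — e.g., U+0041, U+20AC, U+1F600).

Answer: U+006D U+2340E U+0021 U+01CA

Derivation:
Byte[0]=6D: 1-byte ASCII. cp=U+006D
Byte[1]=F0: 4-byte lead, need 3 cont bytes. acc=0x0
Byte[2]=A3: continuation. acc=(acc<<6)|0x23=0x23
Byte[3]=90: continuation. acc=(acc<<6)|0x10=0x8D0
Byte[4]=8E: continuation. acc=(acc<<6)|0x0E=0x2340E
Completed: cp=U+2340E (starts at byte 1)
Byte[5]=21: 1-byte ASCII. cp=U+0021
Byte[6]=C7: 2-byte lead, need 1 cont bytes. acc=0x7
Byte[7]=8A: continuation. acc=(acc<<6)|0x0A=0x1CA
Completed: cp=U+01CA (starts at byte 6)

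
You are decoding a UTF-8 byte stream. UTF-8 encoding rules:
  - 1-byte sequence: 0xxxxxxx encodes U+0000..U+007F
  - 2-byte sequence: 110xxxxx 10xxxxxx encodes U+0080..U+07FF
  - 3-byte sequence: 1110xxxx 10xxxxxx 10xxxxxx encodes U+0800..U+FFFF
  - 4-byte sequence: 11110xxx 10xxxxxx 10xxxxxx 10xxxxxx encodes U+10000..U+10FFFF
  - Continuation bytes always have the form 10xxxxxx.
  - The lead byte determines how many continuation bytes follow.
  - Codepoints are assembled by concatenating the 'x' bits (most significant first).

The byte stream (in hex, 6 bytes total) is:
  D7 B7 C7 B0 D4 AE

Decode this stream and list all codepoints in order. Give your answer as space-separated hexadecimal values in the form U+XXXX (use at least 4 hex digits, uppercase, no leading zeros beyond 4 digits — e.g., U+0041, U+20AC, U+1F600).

Answer: U+05F7 U+01F0 U+052E

Derivation:
Byte[0]=D7: 2-byte lead, need 1 cont bytes. acc=0x17
Byte[1]=B7: continuation. acc=(acc<<6)|0x37=0x5F7
Completed: cp=U+05F7 (starts at byte 0)
Byte[2]=C7: 2-byte lead, need 1 cont bytes. acc=0x7
Byte[3]=B0: continuation. acc=(acc<<6)|0x30=0x1F0
Completed: cp=U+01F0 (starts at byte 2)
Byte[4]=D4: 2-byte lead, need 1 cont bytes. acc=0x14
Byte[5]=AE: continuation. acc=(acc<<6)|0x2E=0x52E
Completed: cp=U+052E (starts at byte 4)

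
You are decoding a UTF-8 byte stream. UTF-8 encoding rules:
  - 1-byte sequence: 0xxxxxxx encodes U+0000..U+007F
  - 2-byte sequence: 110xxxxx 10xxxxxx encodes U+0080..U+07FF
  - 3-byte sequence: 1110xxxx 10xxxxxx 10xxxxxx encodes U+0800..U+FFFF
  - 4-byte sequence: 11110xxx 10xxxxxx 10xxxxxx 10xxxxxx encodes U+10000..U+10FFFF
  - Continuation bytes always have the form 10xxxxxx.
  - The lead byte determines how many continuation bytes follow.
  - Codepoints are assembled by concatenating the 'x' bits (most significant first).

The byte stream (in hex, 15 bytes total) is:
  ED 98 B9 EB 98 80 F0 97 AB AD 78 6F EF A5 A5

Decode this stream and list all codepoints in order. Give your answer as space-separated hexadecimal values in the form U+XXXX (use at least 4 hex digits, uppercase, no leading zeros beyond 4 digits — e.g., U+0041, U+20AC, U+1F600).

Byte[0]=ED: 3-byte lead, need 2 cont bytes. acc=0xD
Byte[1]=98: continuation. acc=(acc<<6)|0x18=0x358
Byte[2]=B9: continuation. acc=(acc<<6)|0x39=0xD639
Completed: cp=U+D639 (starts at byte 0)
Byte[3]=EB: 3-byte lead, need 2 cont bytes. acc=0xB
Byte[4]=98: continuation. acc=(acc<<6)|0x18=0x2D8
Byte[5]=80: continuation. acc=(acc<<6)|0x00=0xB600
Completed: cp=U+B600 (starts at byte 3)
Byte[6]=F0: 4-byte lead, need 3 cont bytes. acc=0x0
Byte[7]=97: continuation. acc=(acc<<6)|0x17=0x17
Byte[8]=AB: continuation. acc=(acc<<6)|0x2B=0x5EB
Byte[9]=AD: continuation. acc=(acc<<6)|0x2D=0x17AED
Completed: cp=U+17AED (starts at byte 6)
Byte[10]=78: 1-byte ASCII. cp=U+0078
Byte[11]=6F: 1-byte ASCII. cp=U+006F
Byte[12]=EF: 3-byte lead, need 2 cont bytes. acc=0xF
Byte[13]=A5: continuation. acc=(acc<<6)|0x25=0x3E5
Byte[14]=A5: continuation. acc=(acc<<6)|0x25=0xF965
Completed: cp=U+F965 (starts at byte 12)

Answer: U+D639 U+B600 U+17AED U+0078 U+006F U+F965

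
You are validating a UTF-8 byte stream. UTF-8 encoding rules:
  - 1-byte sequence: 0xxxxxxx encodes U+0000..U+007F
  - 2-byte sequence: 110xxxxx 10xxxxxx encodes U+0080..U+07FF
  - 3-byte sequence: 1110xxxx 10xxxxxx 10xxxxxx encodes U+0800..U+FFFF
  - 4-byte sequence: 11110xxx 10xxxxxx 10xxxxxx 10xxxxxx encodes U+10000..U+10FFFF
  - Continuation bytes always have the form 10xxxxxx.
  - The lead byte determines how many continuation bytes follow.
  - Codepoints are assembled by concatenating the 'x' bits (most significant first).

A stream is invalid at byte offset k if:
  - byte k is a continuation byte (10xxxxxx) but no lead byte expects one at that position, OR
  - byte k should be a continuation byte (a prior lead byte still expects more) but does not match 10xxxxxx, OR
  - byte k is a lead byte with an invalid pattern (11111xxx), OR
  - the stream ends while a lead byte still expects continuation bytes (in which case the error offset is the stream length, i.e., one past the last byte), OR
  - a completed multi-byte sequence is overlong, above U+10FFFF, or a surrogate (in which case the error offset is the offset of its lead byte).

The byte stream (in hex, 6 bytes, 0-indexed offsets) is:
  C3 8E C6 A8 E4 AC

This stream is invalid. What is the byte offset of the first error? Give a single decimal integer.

Answer: 6

Derivation:
Byte[0]=C3: 2-byte lead, need 1 cont bytes. acc=0x3
Byte[1]=8E: continuation. acc=(acc<<6)|0x0E=0xCE
Completed: cp=U+00CE (starts at byte 0)
Byte[2]=C6: 2-byte lead, need 1 cont bytes. acc=0x6
Byte[3]=A8: continuation. acc=(acc<<6)|0x28=0x1A8
Completed: cp=U+01A8 (starts at byte 2)
Byte[4]=E4: 3-byte lead, need 2 cont bytes. acc=0x4
Byte[5]=AC: continuation. acc=(acc<<6)|0x2C=0x12C
Byte[6]: stream ended, expected continuation. INVALID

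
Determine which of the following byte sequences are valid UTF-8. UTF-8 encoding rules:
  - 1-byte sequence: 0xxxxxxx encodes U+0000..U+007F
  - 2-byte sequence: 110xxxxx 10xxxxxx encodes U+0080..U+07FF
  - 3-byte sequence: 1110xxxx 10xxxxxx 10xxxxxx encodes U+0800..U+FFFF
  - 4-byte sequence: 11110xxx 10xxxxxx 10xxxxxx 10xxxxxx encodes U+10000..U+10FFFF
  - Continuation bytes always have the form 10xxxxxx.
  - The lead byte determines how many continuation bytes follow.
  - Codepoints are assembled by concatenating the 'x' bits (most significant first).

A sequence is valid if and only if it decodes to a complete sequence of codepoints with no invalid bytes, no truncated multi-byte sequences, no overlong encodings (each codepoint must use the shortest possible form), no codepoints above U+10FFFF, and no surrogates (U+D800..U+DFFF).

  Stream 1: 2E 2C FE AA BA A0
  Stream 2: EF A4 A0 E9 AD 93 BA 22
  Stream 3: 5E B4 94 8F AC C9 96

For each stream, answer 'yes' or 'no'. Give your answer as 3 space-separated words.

Answer: no no no

Derivation:
Stream 1: error at byte offset 2. INVALID
Stream 2: error at byte offset 6. INVALID
Stream 3: error at byte offset 1. INVALID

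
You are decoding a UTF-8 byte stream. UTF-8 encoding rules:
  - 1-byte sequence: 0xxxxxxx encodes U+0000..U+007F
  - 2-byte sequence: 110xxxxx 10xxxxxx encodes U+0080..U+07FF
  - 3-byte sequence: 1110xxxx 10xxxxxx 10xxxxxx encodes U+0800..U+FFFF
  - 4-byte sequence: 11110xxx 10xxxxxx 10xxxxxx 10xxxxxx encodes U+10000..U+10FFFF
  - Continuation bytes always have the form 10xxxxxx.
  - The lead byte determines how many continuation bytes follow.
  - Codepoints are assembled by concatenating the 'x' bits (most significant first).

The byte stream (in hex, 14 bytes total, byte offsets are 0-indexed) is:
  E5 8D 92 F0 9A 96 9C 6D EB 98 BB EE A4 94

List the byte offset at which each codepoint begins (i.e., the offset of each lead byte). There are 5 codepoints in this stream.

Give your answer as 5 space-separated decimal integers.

Answer: 0 3 7 8 11

Derivation:
Byte[0]=E5: 3-byte lead, need 2 cont bytes. acc=0x5
Byte[1]=8D: continuation. acc=(acc<<6)|0x0D=0x14D
Byte[2]=92: continuation. acc=(acc<<6)|0x12=0x5352
Completed: cp=U+5352 (starts at byte 0)
Byte[3]=F0: 4-byte lead, need 3 cont bytes. acc=0x0
Byte[4]=9A: continuation. acc=(acc<<6)|0x1A=0x1A
Byte[5]=96: continuation. acc=(acc<<6)|0x16=0x696
Byte[6]=9C: continuation. acc=(acc<<6)|0x1C=0x1A59C
Completed: cp=U+1A59C (starts at byte 3)
Byte[7]=6D: 1-byte ASCII. cp=U+006D
Byte[8]=EB: 3-byte lead, need 2 cont bytes. acc=0xB
Byte[9]=98: continuation. acc=(acc<<6)|0x18=0x2D8
Byte[10]=BB: continuation. acc=(acc<<6)|0x3B=0xB63B
Completed: cp=U+B63B (starts at byte 8)
Byte[11]=EE: 3-byte lead, need 2 cont bytes. acc=0xE
Byte[12]=A4: continuation. acc=(acc<<6)|0x24=0x3A4
Byte[13]=94: continuation. acc=(acc<<6)|0x14=0xE914
Completed: cp=U+E914 (starts at byte 11)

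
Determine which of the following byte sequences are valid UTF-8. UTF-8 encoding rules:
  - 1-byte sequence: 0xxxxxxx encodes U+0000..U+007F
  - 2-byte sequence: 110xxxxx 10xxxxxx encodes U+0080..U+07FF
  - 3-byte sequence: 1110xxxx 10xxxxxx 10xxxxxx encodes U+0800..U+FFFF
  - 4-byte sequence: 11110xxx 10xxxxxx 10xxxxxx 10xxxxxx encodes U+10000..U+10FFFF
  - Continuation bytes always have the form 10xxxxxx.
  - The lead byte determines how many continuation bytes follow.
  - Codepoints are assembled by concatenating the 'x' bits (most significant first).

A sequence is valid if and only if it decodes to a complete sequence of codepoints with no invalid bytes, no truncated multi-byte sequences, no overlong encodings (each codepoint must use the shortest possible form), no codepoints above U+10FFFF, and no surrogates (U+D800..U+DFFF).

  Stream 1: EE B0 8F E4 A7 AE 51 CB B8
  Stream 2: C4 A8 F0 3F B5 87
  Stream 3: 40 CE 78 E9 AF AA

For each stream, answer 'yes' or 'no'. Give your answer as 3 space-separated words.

Stream 1: decodes cleanly. VALID
Stream 2: error at byte offset 3. INVALID
Stream 3: error at byte offset 2. INVALID

Answer: yes no no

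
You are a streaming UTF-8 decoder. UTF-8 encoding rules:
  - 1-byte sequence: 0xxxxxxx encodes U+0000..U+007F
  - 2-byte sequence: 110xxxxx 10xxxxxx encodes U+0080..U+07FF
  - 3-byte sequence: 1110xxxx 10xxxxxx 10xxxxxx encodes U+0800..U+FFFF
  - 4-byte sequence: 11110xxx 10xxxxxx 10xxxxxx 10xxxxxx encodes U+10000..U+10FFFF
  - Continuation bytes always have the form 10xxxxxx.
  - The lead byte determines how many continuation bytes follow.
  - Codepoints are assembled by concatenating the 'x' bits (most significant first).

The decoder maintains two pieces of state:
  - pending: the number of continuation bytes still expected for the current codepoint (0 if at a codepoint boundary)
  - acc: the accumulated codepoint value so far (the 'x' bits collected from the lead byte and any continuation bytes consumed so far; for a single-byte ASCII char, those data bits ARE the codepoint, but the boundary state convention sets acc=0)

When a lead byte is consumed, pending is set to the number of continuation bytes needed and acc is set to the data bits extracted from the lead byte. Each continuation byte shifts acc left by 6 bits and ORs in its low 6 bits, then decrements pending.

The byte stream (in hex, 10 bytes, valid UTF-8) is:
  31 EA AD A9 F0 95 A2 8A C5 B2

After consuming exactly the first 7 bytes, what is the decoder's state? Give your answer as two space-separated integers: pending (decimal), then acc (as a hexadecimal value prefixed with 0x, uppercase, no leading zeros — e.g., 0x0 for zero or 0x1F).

Byte[0]=31: 1-byte. pending=0, acc=0x0
Byte[1]=EA: 3-byte lead. pending=2, acc=0xA
Byte[2]=AD: continuation. acc=(acc<<6)|0x2D=0x2AD, pending=1
Byte[3]=A9: continuation. acc=(acc<<6)|0x29=0xAB69, pending=0
Byte[4]=F0: 4-byte lead. pending=3, acc=0x0
Byte[5]=95: continuation. acc=(acc<<6)|0x15=0x15, pending=2
Byte[6]=A2: continuation. acc=(acc<<6)|0x22=0x562, pending=1

Answer: 1 0x562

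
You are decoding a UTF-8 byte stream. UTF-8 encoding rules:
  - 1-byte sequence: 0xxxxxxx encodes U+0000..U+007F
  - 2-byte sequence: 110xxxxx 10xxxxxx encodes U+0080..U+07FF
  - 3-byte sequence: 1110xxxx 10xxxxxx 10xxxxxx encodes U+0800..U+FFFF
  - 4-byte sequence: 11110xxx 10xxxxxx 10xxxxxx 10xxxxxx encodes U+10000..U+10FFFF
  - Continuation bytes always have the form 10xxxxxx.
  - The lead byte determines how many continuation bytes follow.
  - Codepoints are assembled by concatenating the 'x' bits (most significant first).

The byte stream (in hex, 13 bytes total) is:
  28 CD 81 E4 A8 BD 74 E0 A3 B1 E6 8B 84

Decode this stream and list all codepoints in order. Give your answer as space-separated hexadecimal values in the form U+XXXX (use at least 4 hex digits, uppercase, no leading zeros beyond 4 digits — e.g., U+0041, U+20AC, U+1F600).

Byte[0]=28: 1-byte ASCII. cp=U+0028
Byte[1]=CD: 2-byte lead, need 1 cont bytes. acc=0xD
Byte[2]=81: continuation. acc=(acc<<6)|0x01=0x341
Completed: cp=U+0341 (starts at byte 1)
Byte[3]=E4: 3-byte lead, need 2 cont bytes. acc=0x4
Byte[4]=A8: continuation. acc=(acc<<6)|0x28=0x128
Byte[5]=BD: continuation. acc=(acc<<6)|0x3D=0x4A3D
Completed: cp=U+4A3D (starts at byte 3)
Byte[6]=74: 1-byte ASCII. cp=U+0074
Byte[7]=E0: 3-byte lead, need 2 cont bytes. acc=0x0
Byte[8]=A3: continuation. acc=(acc<<6)|0x23=0x23
Byte[9]=B1: continuation. acc=(acc<<6)|0x31=0x8F1
Completed: cp=U+08F1 (starts at byte 7)
Byte[10]=E6: 3-byte lead, need 2 cont bytes. acc=0x6
Byte[11]=8B: continuation. acc=(acc<<6)|0x0B=0x18B
Byte[12]=84: continuation. acc=(acc<<6)|0x04=0x62C4
Completed: cp=U+62C4 (starts at byte 10)

Answer: U+0028 U+0341 U+4A3D U+0074 U+08F1 U+62C4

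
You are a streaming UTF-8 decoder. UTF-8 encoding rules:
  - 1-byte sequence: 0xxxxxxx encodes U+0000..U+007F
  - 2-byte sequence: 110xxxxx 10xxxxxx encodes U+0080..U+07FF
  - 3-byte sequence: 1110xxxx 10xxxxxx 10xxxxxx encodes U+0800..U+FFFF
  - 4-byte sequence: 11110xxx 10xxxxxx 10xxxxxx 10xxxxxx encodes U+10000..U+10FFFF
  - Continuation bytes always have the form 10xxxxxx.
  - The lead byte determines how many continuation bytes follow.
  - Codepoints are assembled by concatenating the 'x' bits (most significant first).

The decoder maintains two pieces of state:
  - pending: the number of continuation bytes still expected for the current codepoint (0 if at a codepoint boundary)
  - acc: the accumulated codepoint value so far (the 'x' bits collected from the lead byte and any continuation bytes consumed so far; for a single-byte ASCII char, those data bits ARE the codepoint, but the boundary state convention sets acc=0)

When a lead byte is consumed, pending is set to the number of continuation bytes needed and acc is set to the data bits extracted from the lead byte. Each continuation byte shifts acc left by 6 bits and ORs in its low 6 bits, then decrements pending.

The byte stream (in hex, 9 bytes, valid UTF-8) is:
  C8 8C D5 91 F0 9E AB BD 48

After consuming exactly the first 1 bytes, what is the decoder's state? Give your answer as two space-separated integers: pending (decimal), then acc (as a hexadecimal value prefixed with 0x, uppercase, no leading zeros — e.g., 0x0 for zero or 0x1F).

Answer: 1 0x8

Derivation:
Byte[0]=C8: 2-byte lead. pending=1, acc=0x8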